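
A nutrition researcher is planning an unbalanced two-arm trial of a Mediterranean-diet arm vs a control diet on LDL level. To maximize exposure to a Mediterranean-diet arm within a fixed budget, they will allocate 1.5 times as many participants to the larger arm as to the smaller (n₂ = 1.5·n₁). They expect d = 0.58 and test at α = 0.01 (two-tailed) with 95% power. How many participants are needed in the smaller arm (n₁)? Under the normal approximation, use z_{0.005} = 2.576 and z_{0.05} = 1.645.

With allocation ratio k = n₂/n₁ = 1.5, Var(x̄₁−x̄₂) = σ²(1/n₁ + 1/(k·n₁)) = σ²·(k+1)/(k·n₁).
So n₁ = (1 + 1/k)·((z_{α/2} + z_β)/d)² = 1.667 × (4.221/0.58)².
n₁ = 1.667 × 52.96 = 88.3.
Round up: n₁ = 89, giving n₂ = ⌈1.5 × 89⌉ = ⌈133.5⌉ = 134.

n₁ = 89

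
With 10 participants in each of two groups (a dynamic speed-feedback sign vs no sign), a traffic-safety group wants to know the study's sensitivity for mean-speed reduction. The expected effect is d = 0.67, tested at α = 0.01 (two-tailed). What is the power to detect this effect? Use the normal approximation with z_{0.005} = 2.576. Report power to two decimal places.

power ≈ 0.14

For two equal groups, power = Φ(d·√(n/2) − z_{α/2}).
d·√(n/2) = 0.67 × √(10/2) = 0.67 × 2.236 = 1.498.
z_β = 1.498 − 2.576 = -1.078.
Power = Φ(-1.078) = 0.141.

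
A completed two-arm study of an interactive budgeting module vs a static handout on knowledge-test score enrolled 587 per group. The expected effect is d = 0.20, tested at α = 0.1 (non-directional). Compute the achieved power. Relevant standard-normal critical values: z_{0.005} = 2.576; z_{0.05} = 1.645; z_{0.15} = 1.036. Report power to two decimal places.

power ≈ 0.96

For two equal groups, power = Φ(d·√(n/2) − z_{α/2}).
d·√(n/2) = 0.20 × √(587/2) = 0.20 × 17.132 = 3.426.
z_β = 3.426 − 1.645 = 1.781.
Power = Φ(1.781) = 0.963.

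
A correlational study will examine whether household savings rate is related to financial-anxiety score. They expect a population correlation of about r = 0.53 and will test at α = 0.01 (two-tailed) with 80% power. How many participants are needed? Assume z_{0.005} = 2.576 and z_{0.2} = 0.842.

n = 37

Fisher's z: C = ½·ln((1+r)/(1−r)) = ½·ln(3.2553) = 0.5901.
n = ((z_{α/2} + z_β)/C)² + 3.
(2.576 + 0.842) / 0.5901 = 3.418 / 0.5901 = 5.792.
n = 5.792² + 3 = 33.55 + 3 = 36.6.
Round up.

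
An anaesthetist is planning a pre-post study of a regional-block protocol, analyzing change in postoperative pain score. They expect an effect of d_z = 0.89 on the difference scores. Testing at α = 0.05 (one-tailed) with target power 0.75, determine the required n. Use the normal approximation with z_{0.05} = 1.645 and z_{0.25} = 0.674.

n = 7 pairs

For a paired (one-sample on differences) test: n = ((z_{α} + z_β) / d)².
z_{α} + z_β = 1.645 + 0.674 = 2.319.
n = (2.319 / 0.89)² = 2.606² = 6.79.
Round up.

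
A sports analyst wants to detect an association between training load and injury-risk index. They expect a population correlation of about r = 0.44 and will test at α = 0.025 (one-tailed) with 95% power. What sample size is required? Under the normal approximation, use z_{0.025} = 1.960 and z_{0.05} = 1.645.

n = 62

Fisher's z: C = ½·ln((1+r)/(1−r)) = ½·ln(2.5714) = 0.4722.
n = ((z_{α} + z_β)/C)² + 3.
(1.960 + 1.645) / 0.4722 = 3.605 / 0.4722 = 7.634.
n = 7.634² + 3 = 58.29 + 3 = 61.3.
Round up.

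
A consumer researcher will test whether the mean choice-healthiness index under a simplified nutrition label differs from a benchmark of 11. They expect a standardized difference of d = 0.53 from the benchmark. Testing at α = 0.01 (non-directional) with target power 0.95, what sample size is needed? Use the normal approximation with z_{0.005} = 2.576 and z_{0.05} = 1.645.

n = 64

For a one-sample test: n = ((z_{α/2} + z_β) / d)².
z_{α/2} + z_β = 2.576 + 1.645 = 4.221.
n = (4.221 / 0.53)² = 7.964² = 63.43.
Round up.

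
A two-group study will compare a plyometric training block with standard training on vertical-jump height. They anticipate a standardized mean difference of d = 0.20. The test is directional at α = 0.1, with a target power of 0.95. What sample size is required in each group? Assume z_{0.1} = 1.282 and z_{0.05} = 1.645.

n = 429 per group

For two independent groups with equal n: n = 2·((z_{α} + z_β) / d)².
z_{α} + z_β = 1.282 + 1.645 = 2.927.
n = 2 × (2.927 / 0.20)² = 2 × 14.635² = 2 × 214.18 = 428.4.
Round up to the next whole participant.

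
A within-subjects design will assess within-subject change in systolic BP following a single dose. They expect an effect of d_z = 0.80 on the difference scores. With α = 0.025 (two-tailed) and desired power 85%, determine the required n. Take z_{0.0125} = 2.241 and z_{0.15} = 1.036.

For a paired (one-sample on differences) test: n = ((z_{α/2} + z_β) / d)².
z_{α/2} + z_β = 2.241 + 1.036 = 3.277.
n = (3.277 / 0.80)² = 4.096² = 16.78.
Round up.

n = 17 pairs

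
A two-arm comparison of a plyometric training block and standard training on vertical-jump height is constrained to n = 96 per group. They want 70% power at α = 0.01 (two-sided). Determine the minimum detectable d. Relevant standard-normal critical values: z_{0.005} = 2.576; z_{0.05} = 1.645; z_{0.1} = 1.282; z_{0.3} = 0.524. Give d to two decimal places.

For two independent groups of n = 96 each: d_min = (z_{α/2} + z_β)·√(2/n).
z-sum = 2.576 + 0.524 = 3.100.
d_min = 3.100 × √(2/96) = 3.100 × 0.1443 = 0.447.

d_min ≈ 0.45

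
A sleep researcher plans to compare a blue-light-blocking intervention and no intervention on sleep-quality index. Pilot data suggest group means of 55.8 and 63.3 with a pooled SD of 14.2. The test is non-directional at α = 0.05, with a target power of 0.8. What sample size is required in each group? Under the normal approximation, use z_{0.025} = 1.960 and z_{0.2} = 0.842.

Cohen's d = |M₁ − M₂| / SD_pooled = |55.8 − 63.3| / 14.2 = 7.5 / 14.2 = 0.528.
For two independent groups with equal n: n = 2·((z_{α/2} + z_β) / d)².
z_{α/2} + z_β = 1.960 + 0.842 = 2.802.
n = 2 × (2.802 / 0.528)² = 2 × 5.307² = 2 × 28.16 = 56.3.
Round up to the next whole participant.

n = 57 per group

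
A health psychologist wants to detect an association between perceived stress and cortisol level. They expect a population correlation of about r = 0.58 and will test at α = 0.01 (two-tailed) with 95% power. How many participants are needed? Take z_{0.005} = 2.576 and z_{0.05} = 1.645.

Fisher's z: C = ½·ln((1+r)/(1−r)) = ½·ln(3.7619) = 0.6625.
n = ((z_{α/2} + z_β)/C)² + 3.
(2.576 + 1.645) / 0.6625 = 4.221 / 0.6625 = 6.371.
n = 6.371² + 3 = 40.59 + 3 = 43.6.
Round up.

n = 44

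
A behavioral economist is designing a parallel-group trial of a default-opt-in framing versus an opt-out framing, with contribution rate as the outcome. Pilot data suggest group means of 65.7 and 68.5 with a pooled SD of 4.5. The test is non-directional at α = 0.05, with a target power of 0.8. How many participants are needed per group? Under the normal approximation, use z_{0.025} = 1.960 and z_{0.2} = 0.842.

n = 41 per group

Cohen's d = |M₁ − M₂| / SD_pooled = |65.7 − 68.5| / 4.5 = 2.8 / 4.5 = 0.622.
For two independent groups with equal n: n = 2·((z_{α/2} + z_β) / d)².
z_{α/2} + z_β = 1.960 + 0.842 = 2.802.
n = 2 × (2.802 / 0.622)² = 2 × 4.505² = 2 × 20.29 = 40.6.
Round up to the next whole participant.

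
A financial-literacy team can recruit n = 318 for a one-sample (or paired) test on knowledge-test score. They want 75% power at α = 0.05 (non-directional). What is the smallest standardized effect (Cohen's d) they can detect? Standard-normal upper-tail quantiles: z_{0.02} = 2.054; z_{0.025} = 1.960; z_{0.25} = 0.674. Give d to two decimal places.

d_min ≈ 0.15

For a single sample (or paired design) of n = 318: d_min = (z_{α/2} + z_β)/√n.
z-sum = 1.960 + 0.674 = 2.634.
d_min = 2.634 / √318 = 2.634 / 17.833 = 0.148.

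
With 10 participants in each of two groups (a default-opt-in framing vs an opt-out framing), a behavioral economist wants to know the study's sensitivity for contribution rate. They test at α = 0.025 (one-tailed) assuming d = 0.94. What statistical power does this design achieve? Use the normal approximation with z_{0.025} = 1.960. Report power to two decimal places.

For two equal groups, power = Φ(d·√(n/2) − z_{α}).
d·√(n/2) = 0.94 × √(10/2) = 0.94 × 2.236 = 2.102.
z_β = 2.102 − 1.960 = 0.142.
Power = Φ(0.142) = 0.556.

power ≈ 0.56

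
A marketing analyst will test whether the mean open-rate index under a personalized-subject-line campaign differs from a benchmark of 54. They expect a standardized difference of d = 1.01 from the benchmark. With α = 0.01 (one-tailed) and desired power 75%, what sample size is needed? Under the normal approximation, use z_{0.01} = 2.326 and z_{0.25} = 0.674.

n = 9

For a one-sample test: n = ((z_{α} + z_β) / d)².
z_{α} + z_β = 2.326 + 0.674 = 3.000.
n = (3.000 / 1.01)² = 2.970² = 8.82.
Round up.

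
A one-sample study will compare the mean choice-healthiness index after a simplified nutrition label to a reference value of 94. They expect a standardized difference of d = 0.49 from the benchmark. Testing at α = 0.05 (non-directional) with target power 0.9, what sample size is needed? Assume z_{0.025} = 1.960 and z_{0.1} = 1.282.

For a one-sample test: n = ((z_{α/2} + z_β) / d)².
z_{α/2} + z_β = 1.960 + 1.282 = 3.242.
n = (3.242 / 0.49)² = 6.616² = 43.78.
Round up.

n = 44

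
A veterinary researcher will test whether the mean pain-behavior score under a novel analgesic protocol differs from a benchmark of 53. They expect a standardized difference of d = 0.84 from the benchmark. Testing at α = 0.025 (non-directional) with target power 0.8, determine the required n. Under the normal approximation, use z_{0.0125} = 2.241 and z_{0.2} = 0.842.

n = 14

For a one-sample test: n = ((z_{α/2} + z_β) / d)².
z_{α/2} + z_β = 2.241 + 0.842 = 3.083.
n = (3.083 / 0.84)² = 3.670² = 13.47.
Round up.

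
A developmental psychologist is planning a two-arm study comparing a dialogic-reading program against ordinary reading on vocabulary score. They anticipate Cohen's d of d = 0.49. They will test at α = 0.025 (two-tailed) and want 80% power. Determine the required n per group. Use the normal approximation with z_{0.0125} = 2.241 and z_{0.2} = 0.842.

For two independent groups with equal n: n = 2·((z_{α/2} + z_β) / d)².
z_{α/2} + z_β = 2.241 + 0.842 = 3.083.
n = 2 × (3.083 / 0.49)² = 2 × 6.292² = 2 × 39.59 = 79.2.
Round up to the next whole participant.

n = 80 per group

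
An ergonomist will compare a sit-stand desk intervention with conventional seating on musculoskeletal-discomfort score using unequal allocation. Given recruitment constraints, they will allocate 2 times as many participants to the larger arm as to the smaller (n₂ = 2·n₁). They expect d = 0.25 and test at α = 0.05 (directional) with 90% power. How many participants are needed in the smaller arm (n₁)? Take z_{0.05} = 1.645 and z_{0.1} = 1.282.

With allocation ratio k = n₂/n₁ = 2, Var(x̄₁−x̄₂) = σ²(1/n₁ + 1/(k·n₁)) = σ²·(k+1)/(k·n₁).
So n₁ = (1 + 1/k)·((z_{α} + z_β)/d)² = 1.500 × (2.927/0.25)².
n₁ = 1.500 × 137.08 = 205.6.
Round up: n₁ = 206, giving n₂ = 2 × 206 = 412.

n₁ = 206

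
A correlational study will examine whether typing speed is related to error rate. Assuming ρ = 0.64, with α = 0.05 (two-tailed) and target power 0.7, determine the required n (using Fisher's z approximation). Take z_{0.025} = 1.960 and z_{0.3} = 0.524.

n = 14

Fisher's z: C = ½·ln((1+r)/(1−r)) = ½·ln(4.5556) = 0.7582.
n = ((z_{α/2} + z_β)/C)² + 3.
(1.960 + 0.524) / 0.7582 = 2.484 / 0.7582 = 3.276.
n = 3.276² + 3 = 10.73 + 3 = 13.7.
Round up.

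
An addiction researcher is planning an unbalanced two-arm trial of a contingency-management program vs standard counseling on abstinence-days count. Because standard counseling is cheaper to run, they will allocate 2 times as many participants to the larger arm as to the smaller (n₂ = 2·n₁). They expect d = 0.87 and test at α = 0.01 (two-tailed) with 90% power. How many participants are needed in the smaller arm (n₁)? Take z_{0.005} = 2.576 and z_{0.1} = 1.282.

n₁ = 30

With allocation ratio k = n₂/n₁ = 2, Var(x̄₁−x̄₂) = σ²(1/n₁ + 1/(k·n₁)) = σ²·(k+1)/(k·n₁).
So n₁ = (1 + 1/k)·((z_{α/2} + z_β)/d)² = 1.500 × (3.858/0.87)².
n₁ = 1.500 × 19.66 = 29.5.
Round up: n₁ = 30, giving n₂ = 2 × 30 = 60.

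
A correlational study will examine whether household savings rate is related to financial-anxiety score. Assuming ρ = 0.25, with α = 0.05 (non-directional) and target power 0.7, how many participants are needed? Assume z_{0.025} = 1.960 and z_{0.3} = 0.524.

n = 98

Fisher's z: C = ½·ln((1+r)/(1−r)) = ½·ln(1.6667) = 0.2554.
n = ((z_{α/2} + z_β)/C)² + 3.
(1.960 + 0.524) / 0.2554 = 2.484 / 0.2554 = 9.726.
n = 9.726² + 3 = 94.59 + 3 = 97.6.
Round up.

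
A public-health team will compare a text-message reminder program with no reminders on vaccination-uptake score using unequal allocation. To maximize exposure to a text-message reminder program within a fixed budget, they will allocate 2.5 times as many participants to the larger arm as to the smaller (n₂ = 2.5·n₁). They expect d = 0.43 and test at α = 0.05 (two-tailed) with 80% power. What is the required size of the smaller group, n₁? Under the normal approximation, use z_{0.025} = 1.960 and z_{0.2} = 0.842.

With allocation ratio k = n₂/n₁ = 2.5, Var(x̄₁−x̄₂) = σ²(1/n₁ + 1/(k·n₁)) = σ²·(k+1)/(k·n₁).
So n₁ = (1 + 1/k)·((z_{α/2} + z_β)/d)² = 1.400 × (2.802/0.43)².
n₁ = 1.400 × 42.46 = 59.4.
Round up: n₁ = 60, giving n₂ = 2.5 × 60 = 150.

n₁ = 60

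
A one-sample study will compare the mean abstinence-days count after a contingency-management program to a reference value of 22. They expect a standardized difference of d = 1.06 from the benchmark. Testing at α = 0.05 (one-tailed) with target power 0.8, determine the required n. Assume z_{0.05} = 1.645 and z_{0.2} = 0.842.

For a one-sample test: n = ((z_{α} + z_β) / d)².
z_{α} + z_β = 1.645 + 0.842 = 2.487.
n = (2.487 / 1.06)² = 2.346² = 5.50.
Round up.

n = 6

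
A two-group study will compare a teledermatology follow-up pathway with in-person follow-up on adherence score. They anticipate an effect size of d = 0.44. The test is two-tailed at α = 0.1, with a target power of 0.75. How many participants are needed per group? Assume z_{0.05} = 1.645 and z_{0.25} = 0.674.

For two independent groups with equal n: n = 2·((z_{α/2} + z_β) / d)².
z_{α/2} + z_β = 1.645 + 0.674 = 2.319.
n = 2 × (2.319 / 0.44)² = 2 × 5.270² = 2 × 27.78 = 55.6.
Round up to the next whole participant.

n = 56 per group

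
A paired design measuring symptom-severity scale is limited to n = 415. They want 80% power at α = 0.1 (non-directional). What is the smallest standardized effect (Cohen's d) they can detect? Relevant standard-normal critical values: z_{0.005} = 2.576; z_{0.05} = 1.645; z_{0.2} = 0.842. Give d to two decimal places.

d_min ≈ 0.12

For a single sample (or paired design) of n = 415: d_min = (z_{α/2} + z_β)/√n.
z-sum = 1.645 + 0.842 = 2.487.
d_min = 2.487 / √415 = 2.487 / 20.372 = 0.122.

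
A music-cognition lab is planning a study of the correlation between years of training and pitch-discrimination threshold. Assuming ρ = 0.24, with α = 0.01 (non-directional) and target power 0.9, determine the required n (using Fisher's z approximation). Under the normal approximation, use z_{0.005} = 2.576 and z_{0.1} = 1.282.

n = 252

Fisher's z: C = ½·ln((1+r)/(1−r)) = ½·ln(1.6316) = 0.2448.
n = ((z_{α/2} + z_β)/C)² + 3.
(2.576 + 1.282) / 0.2448 = 3.858 / 0.2448 = 15.760.
n = 15.760² + 3 = 248.37 + 3 = 251.4.
Round up.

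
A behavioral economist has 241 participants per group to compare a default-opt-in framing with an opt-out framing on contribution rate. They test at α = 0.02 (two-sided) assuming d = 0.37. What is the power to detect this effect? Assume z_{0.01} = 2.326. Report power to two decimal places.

For two equal groups, power = Φ(d·√(n/2) − z_{α/2}).
d·√(n/2) = 0.37 × √(241/2) = 0.37 × 10.977 = 4.062.
z_β = 4.062 − 2.326 = 1.736.
Power = Φ(1.736) = 0.959.

power ≈ 0.96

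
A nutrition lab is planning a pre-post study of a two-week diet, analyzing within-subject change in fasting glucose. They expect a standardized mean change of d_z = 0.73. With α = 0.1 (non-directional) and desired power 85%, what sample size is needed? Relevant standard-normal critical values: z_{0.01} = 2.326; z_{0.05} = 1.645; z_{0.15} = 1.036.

For a paired (one-sample on differences) test: n = ((z_{α/2} + z_β) / d)².
z_{α/2} + z_β = 1.645 + 1.036 = 2.681.
n = (2.681 / 0.73)² = 3.673² = 13.49.
Round up.

n = 14 pairs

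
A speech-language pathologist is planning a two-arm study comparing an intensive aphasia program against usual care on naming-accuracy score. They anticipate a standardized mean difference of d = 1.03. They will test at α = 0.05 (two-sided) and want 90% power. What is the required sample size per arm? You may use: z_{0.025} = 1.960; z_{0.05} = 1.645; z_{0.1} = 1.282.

n = 20 per group

For two independent groups with equal n: n = 2·((z_{α/2} + z_β) / d)².
z_{α/2} + z_β = 1.960 + 1.282 = 3.242.
n = 2 × (3.242 / 1.03)² = 2 × 3.148² = 2 × 9.91 = 19.8.
Round up to the next whole participant.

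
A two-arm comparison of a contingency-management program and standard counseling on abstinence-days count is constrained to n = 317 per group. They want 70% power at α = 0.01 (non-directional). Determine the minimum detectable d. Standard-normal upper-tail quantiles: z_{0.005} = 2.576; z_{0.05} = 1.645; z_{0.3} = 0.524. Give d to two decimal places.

For two independent groups of n = 317 each: d_min = (z_{α/2} + z_β)·√(2/n).
z-sum = 2.576 + 0.524 = 3.100.
d_min = 3.100 × √(2/317) = 3.100 × 0.0794 = 0.246.

d_min ≈ 0.25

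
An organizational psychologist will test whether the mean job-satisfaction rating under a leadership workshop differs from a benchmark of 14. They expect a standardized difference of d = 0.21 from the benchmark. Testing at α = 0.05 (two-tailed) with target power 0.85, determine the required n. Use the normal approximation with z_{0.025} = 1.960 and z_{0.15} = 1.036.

For a one-sample test: n = ((z_{α/2} + z_β) / d)².
z_{α/2} + z_β = 1.960 + 1.036 = 2.996.
n = (2.996 / 0.21)² = 14.267² = 203.54.
Round up.

n = 204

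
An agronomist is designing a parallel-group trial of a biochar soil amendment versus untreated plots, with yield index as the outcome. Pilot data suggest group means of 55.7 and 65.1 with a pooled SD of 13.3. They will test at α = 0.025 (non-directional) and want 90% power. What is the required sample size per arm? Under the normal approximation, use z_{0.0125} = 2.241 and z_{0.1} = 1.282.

n = 50 per group

Cohen's d = |M₁ − M₂| / SD_pooled = |55.7 − 65.1| / 13.3 = 9.4 / 13.3 = 0.707.
For two independent groups with equal n: n = 2·((z_{α/2} + z_β) / d)².
z_{α/2} + z_β = 2.241 + 1.282 = 3.523.
n = 2 × (3.523 / 0.707)² = 2 × 4.983² = 2 × 24.83 = 49.7.
Round up to the next whole participant.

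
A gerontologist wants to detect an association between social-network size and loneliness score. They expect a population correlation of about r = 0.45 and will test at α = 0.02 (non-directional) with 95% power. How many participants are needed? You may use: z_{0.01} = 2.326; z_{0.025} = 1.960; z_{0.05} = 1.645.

n = 71

Fisher's z: C = ½·ln((1+r)/(1−r)) = ½·ln(2.6364) = 0.4847.
n = ((z_{α/2} + z_β)/C)² + 3.
(2.326 + 1.645) / 0.4847 = 3.971 / 0.4847 = 8.193.
n = 8.193² + 3 = 67.12 + 3 = 70.1.
Round up.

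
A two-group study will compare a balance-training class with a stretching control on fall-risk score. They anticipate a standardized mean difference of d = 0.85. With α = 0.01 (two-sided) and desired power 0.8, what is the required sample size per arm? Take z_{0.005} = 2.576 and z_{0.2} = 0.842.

For two independent groups with equal n: n = 2·((z_{α/2} + z_β) / d)².
z_{α/2} + z_β = 2.576 + 0.842 = 3.418.
n = 2 × (3.418 / 0.85)² = 2 × 4.021² = 2 × 16.17 = 32.3.
Round up to the next whole participant.

n = 33 per group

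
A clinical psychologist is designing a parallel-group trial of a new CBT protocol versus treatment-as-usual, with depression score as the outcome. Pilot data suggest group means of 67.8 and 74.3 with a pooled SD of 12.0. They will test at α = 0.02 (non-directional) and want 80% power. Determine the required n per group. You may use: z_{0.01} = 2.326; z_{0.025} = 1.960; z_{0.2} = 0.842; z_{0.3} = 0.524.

Cohen's d = |M₁ − M₂| / SD_pooled = |67.8 − 74.3| / 12.0 = 6.5 / 12.0 = 0.542.
For two independent groups with equal n: n = 2·((z_{α/2} + z_β) / d)².
z_{α/2} + z_β = 2.326 + 0.842 = 3.168.
n = 2 × (3.168 / 0.542)² = 2 × 5.845² = 2 × 34.16 = 68.3.
Round up to the next whole participant.

n = 69 per group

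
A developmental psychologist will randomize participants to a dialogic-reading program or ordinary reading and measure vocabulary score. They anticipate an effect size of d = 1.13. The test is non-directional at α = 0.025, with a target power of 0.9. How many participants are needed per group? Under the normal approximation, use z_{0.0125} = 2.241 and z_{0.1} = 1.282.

n = 20 per group

For two independent groups with equal n: n = 2·((z_{α/2} + z_β) / d)².
z_{α/2} + z_β = 2.241 + 1.282 = 3.523.
n = 2 × (3.523 / 1.13)² = 2 × 3.118² = 2 × 9.72 = 19.4.
Round up to the next whole participant.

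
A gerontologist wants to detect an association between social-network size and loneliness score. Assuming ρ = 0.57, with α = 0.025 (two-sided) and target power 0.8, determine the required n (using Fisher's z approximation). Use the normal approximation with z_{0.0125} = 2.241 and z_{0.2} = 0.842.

n = 26

Fisher's z: C = ½·ln((1+r)/(1−r)) = ½·ln(3.6512) = 0.6475.
n = ((z_{α/2} + z_β)/C)² + 3.
(2.241 + 0.842) / 0.6475 = 3.083 / 0.6475 = 4.761.
n = 4.761² + 3 = 22.67 + 3 = 25.7.
Round up.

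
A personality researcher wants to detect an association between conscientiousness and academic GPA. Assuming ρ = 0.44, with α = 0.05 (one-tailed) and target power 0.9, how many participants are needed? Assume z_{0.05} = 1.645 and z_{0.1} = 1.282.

n = 42

Fisher's z: C = ½·ln((1+r)/(1−r)) = ½·ln(2.5714) = 0.4722.
n = ((z_{α} + z_β)/C)² + 3.
(1.645 + 1.282) / 0.4722 = 2.927 / 0.4722 = 6.199.
n = 6.199² + 3 = 38.42 + 3 = 41.4.
Round up.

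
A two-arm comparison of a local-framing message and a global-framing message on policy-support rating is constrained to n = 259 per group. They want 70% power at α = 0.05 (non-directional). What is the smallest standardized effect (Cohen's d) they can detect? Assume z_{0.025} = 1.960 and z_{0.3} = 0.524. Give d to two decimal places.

For two independent groups of n = 259 each: d_min = (z_{α/2} + z_β)·√(2/n).
z-sum = 1.960 + 0.524 = 2.484.
d_min = 2.484 × √(2/259) = 2.484 × 0.0879 = 0.218.

d_min ≈ 0.22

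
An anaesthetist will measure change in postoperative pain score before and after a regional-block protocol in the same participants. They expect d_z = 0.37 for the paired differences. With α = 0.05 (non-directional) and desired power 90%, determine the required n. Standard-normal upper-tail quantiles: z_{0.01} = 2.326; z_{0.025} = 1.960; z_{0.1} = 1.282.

For a paired (one-sample on differences) test: n = ((z_{α/2} + z_β) / d)².
z_{α/2} + z_β = 1.960 + 1.282 = 3.242.
n = (3.242 / 0.37)² = 8.762² = 76.78.
Round up.

n = 77 pairs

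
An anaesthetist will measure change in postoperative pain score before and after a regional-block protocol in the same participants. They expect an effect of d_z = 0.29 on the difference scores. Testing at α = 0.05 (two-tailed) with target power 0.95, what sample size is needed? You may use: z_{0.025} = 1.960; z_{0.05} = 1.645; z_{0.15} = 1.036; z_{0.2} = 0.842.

n = 155 pairs

For a paired (one-sample on differences) test: n = ((z_{α/2} + z_β) / d)².
z_{α/2} + z_β = 1.960 + 1.645 = 3.605.
n = (3.605 / 0.29)² = 12.431² = 154.53.
Round up.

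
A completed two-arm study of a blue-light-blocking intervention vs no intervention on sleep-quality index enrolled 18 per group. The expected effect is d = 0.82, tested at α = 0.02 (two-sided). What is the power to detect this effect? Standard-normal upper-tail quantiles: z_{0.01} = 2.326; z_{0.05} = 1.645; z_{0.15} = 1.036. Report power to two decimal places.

For two equal groups, power = Φ(d·√(n/2) − z_{α/2}).
d·√(n/2) = 0.82 × √(18/2) = 0.82 × 3.000 = 2.460.
z_β = 2.460 − 2.326 = 0.134.
Power = Φ(0.134) = 0.553.

power ≈ 0.55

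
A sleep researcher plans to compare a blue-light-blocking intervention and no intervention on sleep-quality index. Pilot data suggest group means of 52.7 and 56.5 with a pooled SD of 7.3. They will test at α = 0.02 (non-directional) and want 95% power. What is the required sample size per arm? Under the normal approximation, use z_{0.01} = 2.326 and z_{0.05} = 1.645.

Cohen's d = |M₁ − M₂| / SD_pooled = |52.7 − 56.5| / 7.3 = 3.8 / 7.3 = 0.521.
For two independent groups with equal n: n = 2·((z_{α/2} + z_β) / d)².
z_{α/2} + z_β = 2.326 + 1.645 = 3.971.
n = 2 × (3.971 / 0.521)² = 2 × 7.622² = 2 × 58.09 = 116.2.
Round up to the next whole participant.

n = 117 per group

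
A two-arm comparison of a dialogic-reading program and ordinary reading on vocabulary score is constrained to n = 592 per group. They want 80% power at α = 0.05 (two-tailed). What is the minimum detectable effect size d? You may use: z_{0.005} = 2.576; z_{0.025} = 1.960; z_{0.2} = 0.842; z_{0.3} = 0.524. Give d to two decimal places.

d_min ≈ 0.16

For two independent groups of n = 592 each: d_min = (z_{α/2} + z_β)·√(2/n).
z-sum = 1.960 + 0.842 = 2.802.
d_min = 2.802 × √(2/592) = 2.802 × 0.0581 = 0.163.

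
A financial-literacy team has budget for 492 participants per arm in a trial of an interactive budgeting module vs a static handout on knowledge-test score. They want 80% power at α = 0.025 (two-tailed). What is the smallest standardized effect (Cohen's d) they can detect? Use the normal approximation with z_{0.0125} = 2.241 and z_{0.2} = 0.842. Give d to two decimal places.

For two independent groups of n = 492 each: d_min = (z_{α/2} + z_β)·√(2/n).
z-sum = 2.241 + 0.842 = 3.083.
d_min = 3.083 × √(2/492) = 3.083 × 0.0638 = 0.197.

d_min ≈ 0.20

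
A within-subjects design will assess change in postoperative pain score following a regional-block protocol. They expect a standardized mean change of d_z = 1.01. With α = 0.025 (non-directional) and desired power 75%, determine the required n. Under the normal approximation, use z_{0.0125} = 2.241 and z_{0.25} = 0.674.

n = 9 pairs

For a paired (one-sample on differences) test: n = ((z_{α/2} + z_β) / d)².
z_{α/2} + z_β = 2.241 + 0.674 = 2.915.
n = (2.915 / 1.01)² = 2.886² = 8.33.
Round up.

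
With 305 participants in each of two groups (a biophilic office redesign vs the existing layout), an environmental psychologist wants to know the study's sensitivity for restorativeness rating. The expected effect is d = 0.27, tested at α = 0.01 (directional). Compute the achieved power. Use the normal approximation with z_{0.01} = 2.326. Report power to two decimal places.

power ≈ 0.84

For two equal groups, power = Φ(d·√(n/2) − z_{α}).
d·√(n/2) = 0.27 × √(305/2) = 0.27 × 12.349 = 3.334.
z_β = 3.334 − 2.326 = 1.008.
Power = Φ(1.008) = 0.843.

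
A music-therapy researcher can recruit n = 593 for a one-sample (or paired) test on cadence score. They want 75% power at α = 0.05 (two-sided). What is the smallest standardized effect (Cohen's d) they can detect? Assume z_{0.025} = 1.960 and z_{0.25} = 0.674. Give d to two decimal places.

For a single sample (or paired design) of n = 593: d_min = (z_{α/2} + z_β)/√n.
z-sum = 1.960 + 0.674 = 2.634.
d_min = 2.634 / √593 = 2.634 / 24.352 = 0.108.

d_min ≈ 0.11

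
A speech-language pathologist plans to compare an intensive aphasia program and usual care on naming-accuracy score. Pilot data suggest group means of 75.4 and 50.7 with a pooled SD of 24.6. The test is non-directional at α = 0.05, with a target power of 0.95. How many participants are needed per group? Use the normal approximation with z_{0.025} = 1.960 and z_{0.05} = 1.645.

n = 26 per group

Cohen's d = |M₁ − M₂| / SD_pooled = |75.4 − 50.7| / 24.6 = 24.7 / 24.6 = 1.004.
For two independent groups with equal n: n = 2·((z_{α/2} + z_β) / d)².
z_{α/2} + z_β = 1.960 + 1.645 = 3.605.
n = 2 × (3.605 / 1.004)² = 2 × 3.591² = 2 × 12.89 = 25.8.
Round up to the next whole participant.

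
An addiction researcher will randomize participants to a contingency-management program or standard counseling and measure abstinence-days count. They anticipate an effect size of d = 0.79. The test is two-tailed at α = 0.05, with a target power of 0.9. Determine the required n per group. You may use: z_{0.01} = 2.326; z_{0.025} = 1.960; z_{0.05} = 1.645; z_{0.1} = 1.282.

n = 34 per group

For two independent groups with equal n: n = 2·((z_{α/2} + z_β) / d)².
z_{α/2} + z_β = 1.960 + 1.282 = 3.242.
n = 2 × (3.242 / 0.79)² = 2 × 4.104² = 2 × 16.84 = 33.7.
Round up to the next whole participant.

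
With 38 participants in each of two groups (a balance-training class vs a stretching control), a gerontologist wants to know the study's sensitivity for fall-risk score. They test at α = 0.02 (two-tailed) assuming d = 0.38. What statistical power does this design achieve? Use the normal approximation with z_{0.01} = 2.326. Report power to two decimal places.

For two equal groups, power = Φ(d·√(n/2) − z_{α/2}).
d·√(n/2) = 0.38 × √(38/2) = 0.38 × 4.359 = 1.656.
z_β = 1.656 − 2.326 = -0.670.
Power = Φ(-0.670) = 0.252.

power ≈ 0.25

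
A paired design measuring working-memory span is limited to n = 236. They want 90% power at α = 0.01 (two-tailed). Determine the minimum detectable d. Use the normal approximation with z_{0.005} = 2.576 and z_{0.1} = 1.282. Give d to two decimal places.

For a single sample (or paired design) of n = 236: d_min = (z_{α/2} + z_β)/√n.
z-sum = 2.576 + 1.282 = 3.858.
d_min = 3.858 / √236 = 3.858 / 15.362 = 0.251.

d_min ≈ 0.25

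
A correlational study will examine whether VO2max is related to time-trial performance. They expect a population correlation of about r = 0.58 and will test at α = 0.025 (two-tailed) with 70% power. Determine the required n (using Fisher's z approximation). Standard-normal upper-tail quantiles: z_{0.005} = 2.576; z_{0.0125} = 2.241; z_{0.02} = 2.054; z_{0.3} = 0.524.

n = 21

Fisher's z: C = ½·ln((1+r)/(1−r)) = ½·ln(3.7619) = 0.6625.
n = ((z_{α/2} + z_β)/C)² + 3.
(2.241 + 0.524) / 0.6625 = 2.765 / 0.6625 = 4.174.
n = 4.174² + 3 = 17.42 + 3 = 20.4.
Round up.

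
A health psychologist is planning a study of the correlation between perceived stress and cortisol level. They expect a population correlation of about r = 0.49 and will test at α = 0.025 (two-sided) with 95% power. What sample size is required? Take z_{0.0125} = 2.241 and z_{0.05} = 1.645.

n = 56

Fisher's z: C = ½·ln((1+r)/(1−r)) = ½·ln(2.9216) = 0.5361.
n = ((z_{α/2} + z_β)/C)² + 3.
(2.241 + 1.645) / 0.5361 = 3.886 / 0.5361 = 7.249.
n = 7.249² + 3 = 52.54 + 3 = 55.5.
Round up.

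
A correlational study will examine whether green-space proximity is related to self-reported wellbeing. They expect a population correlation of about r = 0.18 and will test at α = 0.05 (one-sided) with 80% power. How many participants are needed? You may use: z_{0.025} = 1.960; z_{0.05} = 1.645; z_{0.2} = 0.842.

n = 190

Fisher's z: C = ½·ln((1+r)/(1−r)) = ½·ln(1.4390) = 0.1820.
n = ((z_{α} + z_β)/C)² + 3.
(1.645 + 0.842) / 0.1820 = 2.487 / 0.1820 = 13.665.
n = 13.665² + 3 = 186.73 + 3 = 189.7.
Round up.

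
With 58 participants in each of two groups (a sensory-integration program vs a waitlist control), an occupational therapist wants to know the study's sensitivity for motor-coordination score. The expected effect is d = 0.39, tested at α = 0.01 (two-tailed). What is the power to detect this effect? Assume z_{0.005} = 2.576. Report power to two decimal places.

power ≈ 0.32

For two equal groups, power = Φ(d·√(n/2) − z_{α/2}).
d·√(n/2) = 0.39 × √(58/2) = 0.39 × 5.385 = 2.100.
z_β = 2.100 − 2.576 = -0.476.
Power = Φ(-0.476) = 0.317.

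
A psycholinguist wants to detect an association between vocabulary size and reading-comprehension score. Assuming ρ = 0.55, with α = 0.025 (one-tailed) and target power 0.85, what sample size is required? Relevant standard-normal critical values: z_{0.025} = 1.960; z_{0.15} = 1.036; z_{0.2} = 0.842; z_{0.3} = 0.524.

Fisher's z: C = ½·ln((1+r)/(1−r)) = ½·ln(3.4444) = 0.6184.
n = ((z_{α} + z_β)/C)² + 3.
(1.960 + 1.036) / 0.6184 = 2.996 / 0.6184 = 4.845.
n = 4.845² + 3 = 23.47 + 3 = 26.5.
Round up.

n = 27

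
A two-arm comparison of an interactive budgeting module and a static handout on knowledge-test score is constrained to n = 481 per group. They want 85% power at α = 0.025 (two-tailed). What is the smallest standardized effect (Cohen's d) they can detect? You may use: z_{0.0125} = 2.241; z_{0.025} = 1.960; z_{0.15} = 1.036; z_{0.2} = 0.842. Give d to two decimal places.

d_min ≈ 0.21

For two independent groups of n = 481 each: d_min = (z_{α/2} + z_β)·√(2/n).
z-sum = 2.241 + 1.036 = 3.277.
d_min = 3.277 × √(2/481) = 3.277 × 0.0645 = 0.211.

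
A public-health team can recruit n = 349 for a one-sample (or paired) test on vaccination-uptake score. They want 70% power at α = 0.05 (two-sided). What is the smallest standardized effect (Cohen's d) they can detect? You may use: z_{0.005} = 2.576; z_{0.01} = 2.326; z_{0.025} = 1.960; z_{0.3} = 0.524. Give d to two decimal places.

For a single sample (or paired design) of n = 349: d_min = (z_{α/2} + z_β)/√n.
z-sum = 1.960 + 0.524 = 2.484.
d_min = 2.484 / √349 = 2.484 / 18.682 = 0.133.

d_min ≈ 0.13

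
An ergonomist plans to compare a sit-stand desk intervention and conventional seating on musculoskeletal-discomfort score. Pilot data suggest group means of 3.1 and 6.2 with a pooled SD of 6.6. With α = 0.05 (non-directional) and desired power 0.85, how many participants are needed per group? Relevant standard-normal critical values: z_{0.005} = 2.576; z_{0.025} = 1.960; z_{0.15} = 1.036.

Cohen's d = |M₁ − M₂| / SD_pooled = |3.1 − 6.2| / 6.6 = 3.1 / 6.6 = 0.470.
For two independent groups with equal n: n = 2·((z_{α/2} + z_β) / d)².
z_{α/2} + z_β = 1.960 + 1.036 = 2.996.
n = 2 × (2.996 / 0.470)² = 2 × 6.374² = 2 × 40.63 = 81.3.
Round up to the next whole participant.

n = 82 per group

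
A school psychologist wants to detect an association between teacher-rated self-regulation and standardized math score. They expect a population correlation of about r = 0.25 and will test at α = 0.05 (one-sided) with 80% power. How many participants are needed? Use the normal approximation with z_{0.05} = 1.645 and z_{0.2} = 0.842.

Fisher's z: C = ½·ln((1+r)/(1−r)) = ½·ln(1.6667) = 0.2554.
n = ((z_{α} + z_β)/C)² + 3.
(1.645 + 0.842) / 0.2554 = 2.487 / 0.2554 = 9.738.
n = 9.738² + 3 = 94.82 + 3 = 97.8.
Round up.

n = 98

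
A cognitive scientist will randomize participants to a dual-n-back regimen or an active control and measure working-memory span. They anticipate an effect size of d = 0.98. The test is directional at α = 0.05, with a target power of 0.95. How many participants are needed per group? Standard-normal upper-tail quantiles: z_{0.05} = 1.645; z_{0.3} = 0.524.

n = 23 per group

For two independent groups with equal n: n = 2·((z_{α} + z_β) / d)².
z_{α} + z_β = 1.645 + 1.645 = 3.290.
n = 2 × (3.290 / 0.98)² = 2 × 3.357² = 2 × 11.27 = 22.5.
Round up to the next whole participant.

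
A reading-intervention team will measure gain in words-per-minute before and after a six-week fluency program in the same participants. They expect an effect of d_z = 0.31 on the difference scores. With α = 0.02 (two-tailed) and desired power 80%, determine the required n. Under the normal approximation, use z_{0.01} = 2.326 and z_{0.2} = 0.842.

For a paired (one-sample on differences) test: n = ((z_{α/2} + z_β) / d)².
z_{α/2} + z_β = 2.326 + 0.842 = 3.168.
n = (3.168 / 0.31)² = 10.219² = 104.44.
Round up.

n = 105 pairs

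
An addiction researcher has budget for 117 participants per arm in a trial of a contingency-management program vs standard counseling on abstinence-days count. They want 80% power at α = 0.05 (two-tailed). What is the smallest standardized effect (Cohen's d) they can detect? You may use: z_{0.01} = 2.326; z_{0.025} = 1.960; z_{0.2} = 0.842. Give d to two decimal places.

For two independent groups of n = 117 each: d_min = (z_{α/2} + z_β)·√(2/n).
z-sum = 1.960 + 0.842 = 2.802.
d_min = 2.802 × √(2/117) = 2.802 × 0.1307 = 0.366.

d_min ≈ 0.37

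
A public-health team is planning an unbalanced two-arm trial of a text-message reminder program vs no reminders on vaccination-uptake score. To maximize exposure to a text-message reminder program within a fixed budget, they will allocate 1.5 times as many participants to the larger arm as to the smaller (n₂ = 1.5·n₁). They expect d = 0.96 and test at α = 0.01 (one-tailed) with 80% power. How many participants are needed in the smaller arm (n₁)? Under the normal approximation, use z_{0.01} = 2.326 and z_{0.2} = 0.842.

With allocation ratio k = n₂/n₁ = 1.5, Var(x̄₁−x̄₂) = σ²(1/n₁ + 1/(k·n₁)) = σ²·(k+1)/(k·n₁).
So n₁ = (1 + 1/k)·((z_{α} + z_β)/d)² = 1.667 × (3.168/0.96)².
n₁ = 1.667 × 10.89 = 18.2.
Round up: n₁ = 19, giving n₂ = ⌈1.5 × 19⌉ = ⌈28.5⌉ = 29.

n₁ = 19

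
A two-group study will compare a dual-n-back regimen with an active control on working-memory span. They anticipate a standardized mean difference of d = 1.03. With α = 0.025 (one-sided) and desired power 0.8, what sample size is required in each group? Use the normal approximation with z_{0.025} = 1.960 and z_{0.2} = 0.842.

For two independent groups with equal n: n = 2·((z_{α} + z_β) / d)².
z_{α} + z_β = 1.960 + 0.842 = 2.802.
n = 2 × (2.802 / 1.03)² = 2 × 2.720² = 2 × 7.40 = 14.8.
Round up to the next whole participant.

n = 15 per group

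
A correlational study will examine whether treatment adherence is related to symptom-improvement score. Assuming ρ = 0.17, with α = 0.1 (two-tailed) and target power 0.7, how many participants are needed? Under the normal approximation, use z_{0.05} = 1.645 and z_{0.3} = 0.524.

Fisher's z: C = ½·ln((1+r)/(1−r)) = ½·ln(1.4096) = 0.1717.
n = ((z_{α/2} + z_β)/C)² + 3.
(1.645 + 0.524) / 0.1717 = 2.169 / 0.1717 = 12.632.
n = 12.632² + 3 = 159.58 + 3 = 162.6.
Round up.

n = 163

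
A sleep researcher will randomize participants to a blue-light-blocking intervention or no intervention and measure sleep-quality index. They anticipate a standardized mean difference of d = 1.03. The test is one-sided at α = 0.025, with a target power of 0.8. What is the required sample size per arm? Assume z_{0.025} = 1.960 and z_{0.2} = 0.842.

For two independent groups with equal n: n = 2·((z_{α} + z_β) / d)².
z_{α} + z_β = 1.960 + 0.842 = 2.802.
n = 2 × (2.802 / 1.03)² = 2 × 2.720² = 2 × 7.40 = 14.8.
Round up to the next whole participant.

n = 15 per group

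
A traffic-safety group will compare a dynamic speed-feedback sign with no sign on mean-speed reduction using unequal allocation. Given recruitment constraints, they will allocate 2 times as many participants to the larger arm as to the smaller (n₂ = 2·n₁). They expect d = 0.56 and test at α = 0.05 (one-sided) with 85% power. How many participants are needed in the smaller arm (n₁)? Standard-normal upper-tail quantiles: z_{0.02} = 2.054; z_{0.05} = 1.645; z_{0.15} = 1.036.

With allocation ratio k = n₂/n₁ = 2, Var(x̄₁−x̄₂) = σ²(1/n₁ + 1/(k·n₁)) = σ²·(k+1)/(k·n₁).
So n₁ = (1 + 1/k)·((z_{α} + z_β)/d)² = 1.500 × (2.681/0.56)².
n₁ = 1.500 × 22.92 = 34.4.
Round up: n₁ = 35, giving n₂ = 2 × 35 = 70.

n₁ = 35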